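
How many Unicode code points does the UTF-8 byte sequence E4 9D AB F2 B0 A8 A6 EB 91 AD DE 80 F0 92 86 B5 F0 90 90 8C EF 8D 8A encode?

7

Byte at offset 0: 0xE4 = 11100100 → 3-byte char (#1). Advance 3.
Byte at offset 3: 0xF2 = 11110010 → 4-byte char (#2). Advance 4.
Byte at offset 7: 0xEB = 11101011 → 3-byte char (#3). Advance 3.
Byte at offset 10: 0xDE = 11011110 → 2-byte char (#4). Advance 2.
Byte at offset 12: 0xF0 = 11110000 → 4-byte char (#5). Advance 4.
Byte at offset 16: 0xF0 = 11110000 → 4-byte char (#6). Advance 4.
Byte at offset 20: 0xEF = 11101111 → 3-byte char (#7). Advance 3.
Reached end at offset 23 after 7 code points.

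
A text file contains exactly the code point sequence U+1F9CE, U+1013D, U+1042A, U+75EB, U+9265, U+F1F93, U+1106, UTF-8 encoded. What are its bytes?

F0 9F A7 8E F0 90 84 BD F0 90 90 AA E7 97 AB E9 89 A5 F3 B1 BE 93 E1 84 86

U+1F9CE: 4-byte form → F0 9F A7 8E.
U+1013D: 4-byte form → F0 90 84 BD.
U+1042A: 4-byte form → F0 90 90 AA.
U+75EB: 3-byte form → E7 97 AB.
U+9265: 3-byte form → E9 89 A5.
U+F1F93: 4-byte form → F3 B1 BE 93.
U+1106: 3-byte form → E1 84 86.
Concatenated (25 bytes): F0 9F A7 8E F0 90 84 BD F0 90 90 AA E7 97 AB E9 89 A5 F3 B1 BE 93 E1 84 86.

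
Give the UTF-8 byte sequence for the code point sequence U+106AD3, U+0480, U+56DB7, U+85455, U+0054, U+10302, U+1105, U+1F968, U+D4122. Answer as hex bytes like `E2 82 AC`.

U+106AD3: 4-byte form → F4 86 AB 93.
U+0480: 2-byte form → D2 80.
U+56DB7: 4-byte form → F1 96 B6 B7.
U+85455: 4-byte form → F2 85 91 95.
U+0054: 1-byte form → 54.
U+10302: 4-byte form → F0 90 8C 82.
U+1105: 3-byte form → E1 84 85.
U+1F968: 4-byte form → F0 9F A5 A8.
U+D4122: 4-byte form → F3 94 84 A2.
Concatenated (30 bytes): F4 86 AB 93 D2 80 F1 96 B6 B7 F2 85 91 95 54 F0 90 8C 82 E1 84 85 F0 9F A5 A8 F3 94 84 A2.

F4 86 AB 93 D2 80 F1 96 B6 B7 F2 85 91 95 54 F0 90 8C 82 E1 84 85 F0 9F A5 A8 F3 94 84 A2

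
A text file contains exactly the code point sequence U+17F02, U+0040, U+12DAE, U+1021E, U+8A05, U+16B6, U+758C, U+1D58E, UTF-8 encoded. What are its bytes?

U+17F02: 4-byte form → F0 97 BC 82.
U+0040: 1-byte form → 40.
U+12DAE: 4-byte form → F0 92 B6 AE.
U+1021E: 4-byte form → F0 90 88 9E.
U+8A05: 3-byte form → E8 A8 85.
U+16B6: 3-byte form → E1 9A B6.
U+758C: 3-byte form → E7 96 8C.
U+1D58E: 4-byte form → F0 9D 96 8E.
Concatenated (26 bytes): F0 97 BC 82 40 F0 92 B6 AE F0 90 88 9E E8 A8 85 E1 9A B6 E7 96 8C F0 9D 96 8E.

F0 97 BC 82 40 F0 92 B6 AE F0 90 88 9E E8 A8 85 E1 9A B6 E7 96 8C F0 9D 96 8E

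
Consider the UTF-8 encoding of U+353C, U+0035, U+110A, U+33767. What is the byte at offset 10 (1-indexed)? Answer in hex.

1-indexed offset 10 is 0-indexed offset 9.
U+353C → 3-byte form E3 94 BC at offsets 0–2.
U+0035 → 1-byte form 35 at offsets 3–3.
U+110A → 3-byte form E1 84 8A at offsets 4–6.
U+33767 → 4-byte form F0 B3 9D A7 at offsets 7–10.
Offset 9 falls in char 4's range; it's byte 3 of F0 B3 9D A7 = 0x9D.

0x9D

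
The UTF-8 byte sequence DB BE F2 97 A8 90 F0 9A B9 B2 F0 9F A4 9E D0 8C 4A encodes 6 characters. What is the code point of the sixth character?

U+004A

Offset 0: leading byte 0xDB = 11011011 → 2-byte char #1 = DB BE.
Offset 2: leading byte 0xF2 = 11110010 → 4-byte char #2 = F2 97 A8 90.
Offset 6: leading byte 0xF0 = 11110000 → 4-byte char #3 = F0 9A B9 B2.
Offset 10: leading byte 0xF0 = 11110000 → 4-byte char #4 = F0 9F A4 9E.
Offset 14: leading byte 0xD0 = 11010000 → 2-byte char #5 = D0 8C.
Offset 16: leading byte 0x4A = 01001010 → 1-byte char #6 = 4A.
Leading byte 0x4A = 01001010 matches 0xxxxxxx → 1-byte sequence.
Byte 1: 0x4A = 01001010, payload 1001010 (7 bits).
Concatenate: 1001010 = 0x4A (7 bits → U+004A).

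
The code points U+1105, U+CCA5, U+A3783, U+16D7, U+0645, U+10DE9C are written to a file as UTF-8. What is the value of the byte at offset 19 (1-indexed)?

0x9C

1-indexed offset 19 is 0-indexed offset 18.
U+1105 → 3-byte form E1 84 85 at offsets 0–2.
U+CCA5 → 3-byte form EC B2 A5 at offsets 3–5.
U+A3783 → 4-byte form F2 A3 9E 83 at offsets 6–9.
U+16D7 → 3-byte form E1 9B 97 at offsets 10–12.
U+0645 → 2-byte form D9 85 at offsets 13–14.
U+10DE9C → 4-byte form F4 8D BA 9C at offsets 15–18.
Offset 18 falls in char 6's range; it's byte 4 of F4 8D BA 9C = 0x9C.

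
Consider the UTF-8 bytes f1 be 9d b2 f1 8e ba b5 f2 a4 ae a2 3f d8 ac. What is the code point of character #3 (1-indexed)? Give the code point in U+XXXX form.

Offset 0: leading byte 0xF1 = 11110001 → 4-byte char #1 = F1 BE 9D B2.
Offset 4: leading byte 0xF1 = 11110001 → 4-byte char #2 = F1 8E BA B5.
Offset 8: leading byte 0xF2 = 11110010 → 4-byte char #3 = F2 A4 AE A2.
Leading byte 0xF2 = 11110010 matches 11110xxx → 4-byte sequence.
Byte 1: 0xF2 = 11110010, payload 010 (3 bits).
Byte 2: 0xA4 = 10100100 (10xxxxxx ✓), payload 100100.
Byte 3: 0xAE = 10101110 (10xxxxxx ✓), payload 101110.
Byte 4: 0xA2 = 10100010 (10xxxxxx ✓), payload 100010.
Concatenate: 010100100101110100010 = 0xA4BA2 (21 bits → U+A4BA2).

U+A4BA2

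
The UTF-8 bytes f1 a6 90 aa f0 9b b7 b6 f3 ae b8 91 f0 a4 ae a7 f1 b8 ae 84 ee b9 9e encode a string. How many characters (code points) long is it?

6

Byte at offset 0: 0xF1 = 11110001 → 4-byte char (#1). Advance 4.
Byte at offset 4: 0xF0 = 11110000 → 4-byte char (#2). Advance 4.
Byte at offset 8: 0xF3 = 11110011 → 4-byte char (#3). Advance 4.
Byte at offset 12: 0xF0 = 11110000 → 4-byte char (#4). Advance 4.
Byte at offset 16: 0xF1 = 11110001 → 4-byte char (#5). Advance 4.
Byte at offset 20: 0xEE = 11101110 → 3-byte char (#6). Advance 3.
Reached end at offset 23 after 6 code points.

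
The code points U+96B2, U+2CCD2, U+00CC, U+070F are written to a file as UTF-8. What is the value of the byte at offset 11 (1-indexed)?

1-indexed offset 11 is 0-indexed offset 10.
U+96B2 → 3-byte form E9 9A B2 at offsets 0–2.
U+2CCD2 → 4-byte form F0 AC B3 92 at offsets 3–6.
U+00CC → 2-byte form C3 8C at offsets 7–8.
U+070F → 2-byte form DC 8F at offsets 9–10.
Offset 10 falls in char 4's range; it's byte 2 of DC 8F = 0x8F.

0x8F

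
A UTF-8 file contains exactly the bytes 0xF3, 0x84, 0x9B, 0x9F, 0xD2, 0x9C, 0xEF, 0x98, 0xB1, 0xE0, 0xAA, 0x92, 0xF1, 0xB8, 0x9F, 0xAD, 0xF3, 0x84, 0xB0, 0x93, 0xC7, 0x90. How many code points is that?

7

Byte at offset 0: 0xF3 = 11110011 → 4-byte char (#1). Advance 4.
Byte at offset 4: 0xD2 = 11010010 → 2-byte char (#2). Advance 2.
Byte at offset 6: 0xEF = 11101111 → 3-byte char (#3). Advance 3.
Byte at offset 9: 0xE0 = 11100000 → 3-byte char (#4). Advance 3.
Byte at offset 12: 0xF1 = 11110001 → 4-byte char (#5). Advance 4.
Byte at offset 16: 0xF3 = 11110011 → 4-byte char (#6). Advance 4.
Byte at offset 20: 0xC7 = 11000111 → 2-byte char (#7). Advance 2.
Reached end at offset 22 after 7 code points.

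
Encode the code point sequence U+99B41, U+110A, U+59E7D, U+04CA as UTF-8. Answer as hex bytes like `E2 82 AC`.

U+99B41: 4-byte form → F2 99 AD 81.
U+110A: 3-byte form → E1 84 8A.
U+59E7D: 4-byte form → F1 99 B9 BD.
U+04CA: 2-byte form → D3 8A.
Concatenated (13 bytes): F2 99 AD 81 E1 84 8A F1 99 B9 BD D3 8A.

F2 99 AD 81 E1 84 8A F1 99 B9 BD D3 8A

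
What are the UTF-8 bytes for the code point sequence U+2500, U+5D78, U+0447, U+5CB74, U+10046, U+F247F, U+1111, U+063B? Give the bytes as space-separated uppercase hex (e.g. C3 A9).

E2 94 80 E5 B5 B8 D1 87 F1 9C AD B4 F0 90 81 86 F3 B2 91 BF E1 84 91 D8 BB

U+2500: 3-byte form → E2 94 80.
U+5D78: 3-byte form → E5 B5 B8.
U+0447: 2-byte form → D1 87.
U+5CB74: 4-byte form → F1 9C AD B4.
U+10046: 4-byte form → F0 90 81 86.
U+F247F: 4-byte form → F3 B2 91 BF.
U+1111: 3-byte form → E1 84 91.
U+063B: 2-byte form → D8 BB.
Concatenated (25 bytes): E2 94 80 E5 B5 B8 D1 87 F1 9C AD B4 F0 90 81 86 F3 B2 91 BF E1 84 91 D8 BB.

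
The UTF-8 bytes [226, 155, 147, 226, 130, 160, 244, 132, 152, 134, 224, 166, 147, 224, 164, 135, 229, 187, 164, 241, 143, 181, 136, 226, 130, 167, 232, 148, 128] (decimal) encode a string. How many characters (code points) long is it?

Byte at offset 0: 0xE2 = 11100010 → 3-byte char (#1). Advance 3.
Byte at offset 3: 0xE2 = 11100010 → 3-byte char (#2). Advance 3.
Byte at offset 6: 0xF4 = 11110100 → 4-byte char (#3). Advance 4.
Byte at offset 10: 0xE0 = 11100000 → 3-byte char (#4). Advance 3.
Byte at offset 13: 0xE0 = 11100000 → 3-byte char (#5). Advance 3.
Byte at offset 16: 0xE5 = 11100101 → 3-byte char (#6). Advance 3.
Byte at offset 19: 0xF1 = 11110001 → 4-byte char (#7). Advance 4.
Byte at offset 23: 0xE2 = 11100010 → 3-byte char (#8). Advance 3.
Byte at offset 26: 0xE8 = 11101000 → 3-byte char (#9). Advance 3.
Reached end at offset 29 after 9 code points.

9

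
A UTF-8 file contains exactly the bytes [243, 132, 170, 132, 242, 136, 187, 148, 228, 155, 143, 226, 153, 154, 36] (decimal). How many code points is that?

Byte at offset 0: 0xF3 = 11110011 → 4-byte char (#1). Advance 4.
Byte at offset 4: 0xF2 = 11110010 → 4-byte char (#2). Advance 4.
Byte at offset 8: 0xE4 = 11100100 → 3-byte char (#3). Advance 3.
Byte at offset 11: 0xE2 = 11100010 → 3-byte char (#4). Advance 3.
Byte at offset 14: 0x24 = 00100100 → 1-byte char (#5). Advance 1.
Reached end at offset 15 after 5 code points.

5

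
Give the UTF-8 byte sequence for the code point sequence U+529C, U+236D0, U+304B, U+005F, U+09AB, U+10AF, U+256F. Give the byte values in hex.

E5 8A 9C F0 A3 9B 90 E3 81 8B 5F E0 A6 AB E1 82 AF E2 95 AF

U+529C: 3-byte form → E5 8A 9C.
U+236D0: 4-byte form → F0 A3 9B 90.
U+304B: 3-byte form → E3 81 8B.
U+005F: 1-byte form → 5F.
U+09AB: 3-byte form → E0 A6 AB.
U+10AF: 3-byte form → E1 82 AF.
U+256F: 3-byte form → E2 95 AF.
Concatenated (20 bytes): E5 8A 9C F0 A3 9B 90 E3 81 8B 5F E0 A6 AB E1 82 AF E2 95 AF.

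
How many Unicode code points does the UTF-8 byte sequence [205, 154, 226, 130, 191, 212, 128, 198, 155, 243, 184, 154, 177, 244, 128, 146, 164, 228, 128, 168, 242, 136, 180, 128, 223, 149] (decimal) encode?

Byte at offset 0: 0xCD = 11001101 → 2-byte char (#1). Advance 2.
Byte at offset 2: 0xE2 = 11100010 → 3-byte char (#2). Advance 3.
Byte at offset 5: 0xD4 = 11010100 → 2-byte char (#3). Advance 2.
Byte at offset 7: 0xC6 = 11000110 → 2-byte char (#4). Advance 2.
Byte at offset 9: 0xF3 = 11110011 → 4-byte char (#5). Advance 4.
Byte at offset 13: 0xF4 = 11110100 → 4-byte char (#6). Advance 4.
Byte at offset 17: 0xE4 = 11100100 → 3-byte char (#7). Advance 3.
Byte at offset 20: 0xF2 = 11110010 → 4-byte char (#8). Advance 4.
Byte at offset 24: 0xDF = 11011111 → 2-byte char (#9). Advance 2.
Reached end at offset 26 after 9 code points.

9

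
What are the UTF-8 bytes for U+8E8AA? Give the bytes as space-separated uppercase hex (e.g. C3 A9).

F2 8E A2 AA

U+8E8AA = 0x8E8AA = 583850 decimal. In range U+10000–U+10FFFF → 4-byte form: 11110xxx 10xxxxxx 10xxxxxx 10xxxxxx.
Binary (21 bits): 010001110100010101010.
Split 3+6+6+6: 010 | 001110 | 100010 | 101010.
Byte 1: 11110010 = 0xF2.
Byte 2: 10001110 = 0x8E.
Byte 3: 10100010 = 0xA2.
Byte 4: 10101010 = 0xAA.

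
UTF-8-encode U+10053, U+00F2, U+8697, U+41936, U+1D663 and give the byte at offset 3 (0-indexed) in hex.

U+10053 → 4-byte form F0 90 81 93 at offsets 0–3.
Offset 3 falls in char 1's range; it's byte 4 of F0 90 81 93 = 0x93.

0x93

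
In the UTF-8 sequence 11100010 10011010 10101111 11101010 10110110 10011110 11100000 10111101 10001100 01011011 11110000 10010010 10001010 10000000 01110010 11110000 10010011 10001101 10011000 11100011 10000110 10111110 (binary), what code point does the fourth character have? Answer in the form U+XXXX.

Offset 0: leading byte 0xE2 = 11100010 → 3-byte char #1 = E2 9A AF.
Offset 3: leading byte 0xEA = 11101010 → 3-byte char #2 = EA B6 9E.
Offset 6: leading byte 0xE0 = 11100000 → 3-byte char #3 = E0 BD 8C.
Offset 9: leading byte 0x5B = 01011011 → 1-byte char #4 = 5B.
Leading byte 0x5B = 01011011 matches 0xxxxxxx → 1-byte sequence.
Byte 1: 0x5B = 01011011, payload 1011011 (7 bits).
Concatenate: 1011011 = 0x5B (7 bits → U+005B).

U+005B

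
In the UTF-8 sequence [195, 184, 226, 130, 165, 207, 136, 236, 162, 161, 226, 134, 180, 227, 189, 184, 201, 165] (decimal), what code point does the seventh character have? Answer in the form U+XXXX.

U+0265

Offset 0: leading byte 0xC3 = 11000011 → 2-byte char #1 = C3 B8.
Offset 2: leading byte 0xE2 = 11100010 → 3-byte char #2 = E2 82 A5.
Offset 5: leading byte 0xCF = 11001111 → 2-byte char #3 = CF 88.
Offset 7: leading byte 0xEC = 11101100 → 3-byte char #4 = EC A2 A1.
Offset 10: leading byte 0xE2 = 11100010 → 3-byte char #5 = E2 86 B4.
Offset 13: leading byte 0xE3 = 11100011 → 3-byte char #6 = E3 BD B8.
Offset 16: leading byte 0xC9 = 11001001 → 2-byte char #7 = C9 A5.
Leading byte 0xC9 = 11001001 matches 110xxxxx → 2-byte sequence.
Byte 1: 0xC9 = 11001001, payload 01001 (5 bits).
Byte 2: 0xA5 = 10100101 (10xxxxxx ✓), payload 100101.
Concatenate: 01001100101 = 0x265 (11 bits → U+0265).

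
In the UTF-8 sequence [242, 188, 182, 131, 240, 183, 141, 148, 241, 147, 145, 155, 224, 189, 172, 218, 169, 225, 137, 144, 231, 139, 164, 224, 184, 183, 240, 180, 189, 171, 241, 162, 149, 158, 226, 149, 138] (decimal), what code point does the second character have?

U+37354

Offset 0: leading byte 0xF2 = 11110010 → 4-byte char #1 = F2 BC B6 83.
Offset 4: leading byte 0xF0 = 11110000 → 4-byte char #2 = F0 B7 8D 94.
Leading byte 0xF0 = 11110000 matches 11110xxx → 4-byte sequence.
Byte 1: 0xF0 = 11110000, payload 000 (3 bits).
Byte 2: 0xB7 = 10110111 (10xxxxxx ✓), payload 110111.
Byte 3: 0x8D = 10001101 (10xxxxxx ✓), payload 001101.
Byte 4: 0x94 = 10010100 (10xxxxxx ✓), payload 010100.
Concatenate: 000110111001101010100 = 0x37354 (21 bits → U+37354).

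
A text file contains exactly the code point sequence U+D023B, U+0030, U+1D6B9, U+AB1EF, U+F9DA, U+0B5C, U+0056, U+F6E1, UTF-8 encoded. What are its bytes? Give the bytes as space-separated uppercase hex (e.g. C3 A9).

F3 90 88 BB 30 F0 9D 9A B9 F2 AB 87 AF EF A7 9A E0 AD 9C 56 EF 9B A1

U+D023B: 4-byte form → F3 90 88 BB.
U+0030: 1-byte form → 30.
U+1D6B9: 4-byte form → F0 9D 9A B9.
U+AB1EF: 4-byte form → F2 AB 87 AF.
U+F9DA: 3-byte form → EF A7 9A.
U+0B5C: 3-byte form → E0 AD 9C.
U+0056: 1-byte form → 56.
U+F6E1: 3-byte form → EF 9B A1.
Concatenated (23 bytes): F3 90 88 BB 30 F0 9D 9A B9 F2 AB 87 AF EF A7 9A E0 AD 9C 56 EF 9B A1.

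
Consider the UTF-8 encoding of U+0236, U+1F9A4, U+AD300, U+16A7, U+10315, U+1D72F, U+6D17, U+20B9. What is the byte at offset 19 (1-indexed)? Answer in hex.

0x9D

1-indexed offset 19 is 0-indexed offset 18.
U+0236 → 2-byte form C8 B6 at offsets 0–1.
U+1F9A4 → 4-byte form F0 9F A6 A4 at offsets 2–5.
U+AD300 → 4-byte form F2 AD 8C 80 at offsets 6–9.
U+16A7 → 3-byte form E1 9A A7 at offsets 10–12.
U+10315 → 4-byte form F0 90 8C 95 at offsets 13–16.
U+1D72F → 4-byte form F0 9D 9C AF at offsets 17–20.
Offset 18 falls in char 6's range; it's byte 2 of F0 9D 9C AF = 0x9D.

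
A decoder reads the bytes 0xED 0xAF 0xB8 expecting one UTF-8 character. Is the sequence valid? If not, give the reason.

invalid (encodes a surrogate (U+D800–U+DFFF))

Structurally a 3-byte sequence; payload = 0xDBF8.
But 0xDBF8 is in U+D800–U+DFFF, the surrogate range. Surrogates are not Unicode scalar values and are forbidden in UTF-8.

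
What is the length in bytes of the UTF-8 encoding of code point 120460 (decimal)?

4

U+1D68C = 0x1D68C. UTF-8 uses 1 byte below 0x80, 2 below 0x800, 3 below 0x10000, 4 up to 0x10FFFF. 0x1D68C is in U+10000–U+10FFFF → 4 bytes.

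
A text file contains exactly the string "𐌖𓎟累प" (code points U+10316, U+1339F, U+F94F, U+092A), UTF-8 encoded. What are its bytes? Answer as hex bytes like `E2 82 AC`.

F0 90 8C 96 F0 93 8E 9F EF A5 8F E0 A4 AA

U+10316: 4-byte form → F0 90 8C 96.
U+1339F: 4-byte form → F0 93 8E 9F.
U+F94F: 3-byte form → EF A5 8F.
U+092A: 3-byte form → E0 A4 AA.
Concatenated (14 bytes): F0 90 8C 96 F0 93 8E 9F EF A5 8F E0 A4 AA.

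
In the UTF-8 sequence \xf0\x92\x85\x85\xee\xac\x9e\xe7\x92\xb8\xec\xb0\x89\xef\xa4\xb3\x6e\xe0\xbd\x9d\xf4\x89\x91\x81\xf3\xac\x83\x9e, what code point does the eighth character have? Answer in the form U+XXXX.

Offset 0: leading byte 0xF0 = 11110000 → 4-byte char #1 = F0 92 85 85.
Offset 4: leading byte 0xEE = 11101110 → 3-byte char #2 = EE AC 9E.
Offset 7: leading byte 0xE7 = 11100111 → 3-byte char #3 = E7 92 B8.
Offset 10: leading byte 0xEC = 11101100 → 3-byte char #4 = EC B0 89.
Offset 13: leading byte 0xEF = 11101111 → 3-byte char #5 = EF A4 B3.
Offset 16: leading byte 0x6E = 01101110 → 1-byte char #6 = 6E.
Offset 17: leading byte 0xE0 = 11100000 → 3-byte char #7 = E0 BD 9D.
Offset 20: leading byte 0xF4 = 11110100 → 4-byte char #8 = F4 89 91 81.
Leading byte 0xF4 = 11110100 matches 11110xxx → 4-byte sequence.
Byte 1: 0xF4 = 11110100, payload 100 (3 bits).
Byte 2: 0x89 = 10001001 (10xxxxxx ✓), payload 001001.
Byte 3: 0x91 = 10010001 (10xxxxxx ✓), payload 010001.
Byte 4: 0x81 = 10000001 (10xxxxxx ✓), payload 000001.
Concatenate: 100001001010001000001 = 0x109441 (21 bits → U+109441).

U+109441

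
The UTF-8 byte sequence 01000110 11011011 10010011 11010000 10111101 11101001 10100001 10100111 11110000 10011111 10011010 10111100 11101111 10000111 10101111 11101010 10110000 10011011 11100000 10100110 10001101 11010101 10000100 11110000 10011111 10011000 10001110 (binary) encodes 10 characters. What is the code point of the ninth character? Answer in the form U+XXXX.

Offset 0: leading byte 0x46 = 01000110 → 1-byte char #1 = 46.
Offset 1: leading byte 0xDB = 11011011 → 2-byte char #2 = DB 93.
Offset 3: leading byte 0xD0 = 11010000 → 2-byte char #3 = D0 BD.
Offset 5: leading byte 0xE9 = 11101001 → 3-byte char #4 = E9 A1 A7.
Offset 8: leading byte 0xF0 = 11110000 → 4-byte char #5 = F0 9F 9A BC.
Offset 12: leading byte 0xEF = 11101111 → 3-byte char #6 = EF 87 AF.
Offset 15: leading byte 0xEA = 11101010 → 3-byte char #7 = EA B0 9B.
Offset 18: leading byte 0xE0 = 11100000 → 3-byte char #8 = E0 A6 8D.
Offset 21: leading byte 0xD5 = 11010101 → 2-byte char #9 = D5 84.
Leading byte 0xD5 = 11010101 matches 110xxxxx → 2-byte sequence.
Byte 1: 0xD5 = 11010101, payload 10101 (5 bits).
Byte 2: 0x84 = 10000100 (10xxxxxx ✓), payload 000100.
Concatenate: 10101000100 = 0x544 (11 bits → U+0544).

U+0544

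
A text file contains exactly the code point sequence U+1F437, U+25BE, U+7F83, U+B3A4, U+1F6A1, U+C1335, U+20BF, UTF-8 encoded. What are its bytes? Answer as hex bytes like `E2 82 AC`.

U+1F437: 4-byte form → F0 9F 90 B7.
U+25BE: 3-byte form → E2 96 BE.
U+7F83: 3-byte form → E7 BE 83.
U+B3A4: 3-byte form → EB 8E A4.
U+1F6A1: 4-byte form → F0 9F 9A A1.
U+C1335: 4-byte form → F3 81 8C B5.
U+20BF: 3-byte form → E2 82 BF.
Concatenated (24 bytes): F0 9F 90 B7 E2 96 BE E7 BE 83 EB 8E A4 F0 9F 9A A1 F3 81 8C B5 E2 82 BF.

F0 9F 90 B7 E2 96 BE E7 BE 83 EB 8E A4 F0 9F 9A A1 F3 81 8C B5 E2 82 BF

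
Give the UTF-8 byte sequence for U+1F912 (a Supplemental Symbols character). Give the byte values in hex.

U+1F912 = 0x1F912 = 129298 decimal. In range U+10000–U+10FFFF → 4-byte form: 11110xxx 10xxxxxx 10xxxxxx 10xxxxxx.
Binary (21 bits): 000011111100100010010.
Split 3+6+6+6: 000 | 011111 | 100100 | 010010.
Byte 1: 11110000 = 0xF0.
Byte 2: 10011111 = 0x9F.
Byte 3: 10100100 = 0xA4.
Byte 4: 10010010 = 0x92.

F0 9F A4 92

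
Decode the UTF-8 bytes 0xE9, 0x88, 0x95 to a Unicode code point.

Leading byte 0xE9 = 11101001 matches 1110xxxx → 3-byte sequence.
Byte 1: 0xE9 = 11101001, payload 1001 (4 bits).
Byte 2: 0x88 = 10001000 (10xxxxxx ✓), payload 001000.
Byte 3: 0x95 = 10010101 (10xxxxxx ✓), payload 010101.
Concatenate: 1001001000010101 = 0x9215 (16 bits → U+9215).

U+9215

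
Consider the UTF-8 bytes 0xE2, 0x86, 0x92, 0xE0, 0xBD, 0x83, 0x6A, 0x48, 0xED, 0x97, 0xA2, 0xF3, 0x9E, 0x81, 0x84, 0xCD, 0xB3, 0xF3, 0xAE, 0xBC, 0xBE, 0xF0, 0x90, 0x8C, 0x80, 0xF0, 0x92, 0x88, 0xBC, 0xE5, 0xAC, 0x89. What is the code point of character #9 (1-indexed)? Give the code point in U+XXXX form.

Offset 0: leading byte 0xE2 = 11100010 → 3-byte char #1 = E2 86 92.
Offset 3: leading byte 0xE0 = 11100000 → 3-byte char #2 = E0 BD 83.
Offset 6: leading byte 0x6A = 01101010 → 1-byte char #3 = 6A.
Offset 7: leading byte 0x48 = 01001000 → 1-byte char #4 = 48.
Offset 8: leading byte 0xED = 11101101 → 3-byte char #5 = ED 97 A2.
Offset 11: leading byte 0xF3 = 11110011 → 4-byte char #6 = F3 9E 81 84.
Offset 15: leading byte 0xCD = 11001101 → 2-byte char #7 = CD B3.
Offset 17: leading byte 0xF3 = 11110011 → 4-byte char #8 = F3 AE BC BE.
Offset 21: leading byte 0xF0 = 11110000 → 4-byte char #9 = F0 90 8C 80.
Leading byte 0xF0 = 11110000 matches 11110xxx → 4-byte sequence.
Byte 1: 0xF0 = 11110000, payload 000 (3 bits).
Byte 2: 0x90 = 10010000 (10xxxxxx ✓), payload 010000.
Byte 3: 0x8C = 10001100 (10xxxxxx ✓), payload 001100.
Byte 4: 0x80 = 10000000 (10xxxxxx ✓), payload 000000.
Concatenate: 000010000001100000000 = 0x10300 (21 bits → U+10300).

U+10300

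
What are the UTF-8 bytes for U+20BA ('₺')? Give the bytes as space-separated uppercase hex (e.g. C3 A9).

E2 82 BA

U+20BA = 0x20BA = 8378 decimal. In range U+0800–U+FFFF → 3-byte form: 1110xxxx 10xxxxxx 10xxxxxx.
Binary (16 bits): 0010000010111010.
Split 4+6+6: 0010 | 000010 | 111010.
Byte 1: 11100010 = 0xE2.
Byte 2: 10000010 = 0x82.
Byte 3: 10111010 = 0xBA.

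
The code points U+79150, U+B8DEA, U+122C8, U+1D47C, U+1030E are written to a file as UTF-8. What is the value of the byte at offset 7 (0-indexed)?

U+79150 → 4-byte form F1 B9 85 90 at offsets 0–3.
U+B8DEA → 4-byte form F2 B8 B7 AA at offsets 4–7.
Offset 7 falls in char 2's range; it's byte 4 of F2 B8 B7 AA = 0xAA.

0xAA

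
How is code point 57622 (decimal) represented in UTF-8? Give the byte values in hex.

U+E116 = 0xE116 = 57622 decimal. In range U+0800–U+FFFF → 3-byte form: 1110xxxx 10xxxxxx 10xxxxxx.
Binary (16 bits): 1110000100010110.
Split 4+6+6: 1110 | 000100 | 010110.
Byte 1: 11101110 = 0xEE.
Byte 2: 10000100 = 0x84.
Byte 3: 10010110 = 0x96.

EE 84 96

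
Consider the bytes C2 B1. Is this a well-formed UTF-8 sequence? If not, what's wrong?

valid

Leading byte 0xC2 = 11000010 → 2-byte form.
Continuation bytes 0xB1=10110001 all match 10xxxxxx.
Decoded value 0xB1 is ≥ 0x80 (shortest form) and not a surrogate.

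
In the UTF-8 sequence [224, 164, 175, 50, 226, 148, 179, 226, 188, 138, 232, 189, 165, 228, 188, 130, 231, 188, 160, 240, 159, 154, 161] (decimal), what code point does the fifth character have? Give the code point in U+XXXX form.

Offset 0: leading byte 0xE0 = 11100000 → 3-byte char #1 = E0 A4 AF.
Offset 3: leading byte 0x32 = 00110010 → 1-byte char #2 = 32.
Offset 4: leading byte 0xE2 = 11100010 → 3-byte char #3 = E2 94 B3.
Offset 7: leading byte 0xE2 = 11100010 → 3-byte char #4 = E2 BC 8A.
Offset 10: leading byte 0xE8 = 11101000 → 3-byte char #5 = E8 BD A5.
Leading byte 0xE8 = 11101000 matches 1110xxxx → 3-byte sequence.
Byte 1: 0xE8 = 11101000, payload 1000 (4 bits).
Byte 2: 0xBD = 10111101 (10xxxxxx ✓), payload 111101.
Byte 3: 0xA5 = 10100101 (10xxxxxx ✓), payload 100101.
Concatenate: 1000111101100101 = 0x8F65 (16 bits → U+8F65).

U+8F65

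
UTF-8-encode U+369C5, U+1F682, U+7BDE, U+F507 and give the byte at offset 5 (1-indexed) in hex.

1-indexed offset 5 is 0-indexed offset 4.
U+369C5 → 4-byte form F0 B6 A7 85 at offsets 0–3.
U+1F682 → 4-byte form F0 9F 9A 82 at offsets 4–7.
Offset 4 falls in char 2's range; it's byte 1 of F0 9F 9A 82 = 0xF0.

0xF0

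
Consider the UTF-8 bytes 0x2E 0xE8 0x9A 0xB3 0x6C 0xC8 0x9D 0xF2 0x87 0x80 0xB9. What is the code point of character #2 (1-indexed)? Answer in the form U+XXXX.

U+86B3

Offset 0: leading byte 0x2E = 00101110 → 1-byte char #1 = 2E.
Offset 1: leading byte 0xE8 = 11101000 → 3-byte char #2 = E8 9A B3.
Leading byte 0xE8 = 11101000 matches 1110xxxx → 3-byte sequence.
Byte 1: 0xE8 = 11101000, payload 1000 (4 bits).
Byte 2: 0x9A = 10011010 (10xxxxxx ✓), payload 011010.
Byte 3: 0xB3 = 10110011 (10xxxxxx ✓), payload 110011.
Concatenate: 1000011010110011 = 0x86B3 (16 bits → U+86B3).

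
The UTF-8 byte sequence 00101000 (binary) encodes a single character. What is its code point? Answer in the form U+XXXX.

U+0028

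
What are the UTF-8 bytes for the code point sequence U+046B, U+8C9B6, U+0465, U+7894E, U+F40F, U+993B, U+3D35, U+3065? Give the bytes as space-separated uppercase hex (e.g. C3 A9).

U+046B: 2-byte form → D1 AB.
U+8C9B6: 4-byte form → F2 8C A6 B6.
U+0465: 2-byte form → D1 A5.
U+7894E: 4-byte form → F1 B8 A5 8E.
U+F40F: 3-byte form → EF 90 8F.
U+993B: 3-byte form → E9 A4 BB.
U+3D35: 3-byte form → E3 B4 B5.
U+3065: 3-byte form → E3 81 A5.
Concatenated (24 bytes): D1 AB F2 8C A6 B6 D1 A5 F1 B8 A5 8E EF 90 8F E9 A4 BB E3 B4 B5 E3 81 A5.

D1 AB F2 8C A6 B6 D1 A5 F1 B8 A5 8E EF 90 8F E9 A4 BB E3 B4 B5 E3 81 A5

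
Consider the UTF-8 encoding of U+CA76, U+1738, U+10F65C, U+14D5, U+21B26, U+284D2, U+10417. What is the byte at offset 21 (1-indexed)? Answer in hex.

1-indexed offset 21 is 0-indexed offset 20.
U+CA76 → 3-byte form EC A9 B6 at offsets 0–2.
U+1738 → 3-byte form E1 9C B8 at offsets 3–5.
U+10F65C → 4-byte form F4 8F 99 9C at offsets 6–9.
U+14D5 → 3-byte form E1 93 95 at offsets 10–12.
U+21B26 → 4-byte form F0 A1 AC A6 at offsets 13–16.
U+284D2 → 4-byte form F0 A8 93 92 at offsets 17–20.
Offset 20 falls in char 6's range; it's byte 4 of F0 A8 93 92 = 0x92.

0x92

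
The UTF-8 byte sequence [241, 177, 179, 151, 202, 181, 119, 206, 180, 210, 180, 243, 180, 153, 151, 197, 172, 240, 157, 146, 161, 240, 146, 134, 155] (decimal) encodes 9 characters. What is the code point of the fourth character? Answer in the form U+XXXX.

Offset 0: leading byte 0xF1 = 11110001 → 4-byte char #1 = F1 B1 B3 97.
Offset 4: leading byte 0xCA = 11001010 → 2-byte char #2 = CA B5.
Offset 6: leading byte 0x77 = 01110111 → 1-byte char #3 = 77.
Offset 7: leading byte 0xCE = 11001110 → 2-byte char #4 = CE B4.
Leading byte 0xCE = 11001110 matches 110xxxxx → 2-byte sequence.
Byte 1: 0xCE = 11001110, payload 01110 (5 bits).
Byte 2: 0xB4 = 10110100 (10xxxxxx ✓), payload 110100.
Concatenate: 01110110100 = 0x3B4 (11 bits → U+03B4).

U+03B4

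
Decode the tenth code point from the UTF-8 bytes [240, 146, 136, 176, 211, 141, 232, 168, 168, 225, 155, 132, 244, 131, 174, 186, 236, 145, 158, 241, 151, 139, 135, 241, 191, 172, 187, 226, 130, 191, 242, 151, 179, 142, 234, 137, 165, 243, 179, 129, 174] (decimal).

U+97CCE

Offset 0: leading byte 0xF0 = 11110000 → 4-byte char #1 = F0 92 88 B0.
Offset 4: leading byte 0xD3 = 11010011 → 2-byte char #2 = D3 8D.
Offset 6: leading byte 0xE8 = 11101000 → 3-byte char #3 = E8 A8 A8.
Offset 9: leading byte 0xE1 = 11100001 → 3-byte char #4 = E1 9B 84.
Offset 12: leading byte 0xF4 = 11110100 → 4-byte char #5 = F4 83 AE BA.
Offset 16: leading byte 0xEC = 11101100 → 3-byte char #6 = EC 91 9E.
Offset 19: leading byte 0xF1 = 11110001 → 4-byte char #7 = F1 97 8B 87.
Offset 23: leading byte 0xF1 = 11110001 → 4-byte char #8 = F1 BF AC BB.
Offset 27: leading byte 0xE2 = 11100010 → 3-byte char #9 = E2 82 BF.
Offset 30: leading byte 0xF2 = 11110010 → 4-byte char #10 = F2 97 B3 8E.
Leading byte 0xF2 = 11110010 matches 11110xxx → 4-byte sequence.
Byte 1: 0xF2 = 11110010, payload 010 (3 bits).
Byte 2: 0x97 = 10010111 (10xxxxxx ✓), payload 010111.
Byte 3: 0xB3 = 10110011 (10xxxxxx ✓), payload 110011.
Byte 4: 0x8E = 10001110 (10xxxxxx ✓), payload 001110.
Concatenate: 010010111110011001110 = 0x97CCE (21 bits → U+97CCE).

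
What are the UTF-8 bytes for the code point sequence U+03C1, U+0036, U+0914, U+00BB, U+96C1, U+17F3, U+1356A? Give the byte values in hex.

U+03C1: 2-byte form → CF 81.
U+0036: 1-byte form → 36.
U+0914: 3-byte form → E0 A4 94.
U+00BB: 2-byte form → C2 BB.
U+96C1: 3-byte form → E9 9B 81.
U+17F3: 3-byte form → E1 9F B3.
U+1356A: 4-byte form → F0 93 95 AA.
Concatenated (18 bytes): CF 81 36 E0 A4 94 C2 BB E9 9B 81 E1 9F B3 F0 93 95 AA.

CF 81 36 E0 A4 94 C2 BB E9 9B 81 E1 9F B3 F0 93 95 AA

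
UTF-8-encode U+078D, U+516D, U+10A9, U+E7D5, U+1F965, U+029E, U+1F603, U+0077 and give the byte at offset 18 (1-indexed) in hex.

1-indexed offset 18 is 0-indexed offset 17.
U+078D → 2-byte form DE 8D at offsets 0–1.
U+516D → 3-byte form E5 85 AD at offsets 2–4.
U+10A9 → 3-byte form E1 82 A9 at offsets 5–7.
U+E7D5 → 3-byte form EE 9F 95 at offsets 8–10.
U+1F965 → 4-byte form F0 9F A5 A5 at offsets 11–14.
U+029E → 2-byte form CA 9E at offsets 15–16.
U+1F603 → 4-byte form F0 9F 98 83 at offsets 17–20.
Offset 17 falls in char 7's range; it's byte 1 of F0 9F 98 83 = 0xF0.

0xF0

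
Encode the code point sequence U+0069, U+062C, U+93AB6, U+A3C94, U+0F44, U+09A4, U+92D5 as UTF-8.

69 D8 AC F2 93 AA B6 F2 A3 B2 94 E0 BD 84 E0 A6 A4 E9 8B 95

U+0069: 1-byte form → 69.
U+062C: 2-byte form → D8 AC.
U+93AB6: 4-byte form → F2 93 AA B6.
U+A3C94: 4-byte form → F2 A3 B2 94.
U+0F44: 3-byte form → E0 BD 84.
U+09A4: 3-byte form → E0 A6 A4.
U+92D5: 3-byte form → E9 8B 95.
Concatenated (20 bytes): 69 D8 AC F2 93 AA B6 F2 A3 B2 94 E0 BD 84 E0 A6 A4 E9 8B 95.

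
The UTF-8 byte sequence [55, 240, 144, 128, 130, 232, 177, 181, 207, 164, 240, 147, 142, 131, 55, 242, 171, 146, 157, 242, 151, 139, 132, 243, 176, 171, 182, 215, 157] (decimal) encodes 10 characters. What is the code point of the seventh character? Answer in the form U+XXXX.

Offset 0: leading byte 0x37 = 00110111 → 1-byte char #1 = 37.
Offset 1: leading byte 0xF0 = 11110000 → 4-byte char #2 = F0 90 80 82.
Offset 5: leading byte 0xE8 = 11101000 → 3-byte char #3 = E8 B1 B5.
Offset 8: leading byte 0xCF = 11001111 → 2-byte char #4 = CF A4.
Offset 10: leading byte 0xF0 = 11110000 → 4-byte char #5 = F0 93 8E 83.
Offset 14: leading byte 0x37 = 00110111 → 1-byte char #6 = 37.
Offset 15: leading byte 0xF2 = 11110010 → 4-byte char #7 = F2 AB 92 9D.
Leading byte 0xF2 = 11110010 matches 11110xxx → 4-byte sequence.
Byte 1: 0xF2 = 11110010, payload 010 (3 bits).
Byte 2: 0xAB = 10101011 (10xxxxxx ✓), payload 101011.
Byte 3: 0x92 = 10010010 (10xxxxxx ✓), payload 010010.
Byte 4: 0x9D = 10011101 (10xxxxxx ✓), payload 011101.
Concatenate: 010101011010010011101 = 0xAB49D (21 bits → U+AB49D).

U+AB49D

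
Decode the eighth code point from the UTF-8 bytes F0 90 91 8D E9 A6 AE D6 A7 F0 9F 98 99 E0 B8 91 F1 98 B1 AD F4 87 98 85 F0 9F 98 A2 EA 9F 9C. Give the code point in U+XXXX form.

Offset 0: leading byte 0xF0 = 11110000 → 4-byte char #1 = F0 90 91 8D.
Offset 4: leading byte 0xE9 = 11101001 → 3-byte char #2 = E9 A6 AE.
Offset 7: leading byte 0xD6 = 11010110 → 2-byte char #3 = D6 A7.
Offset 9: leading byte 0xF0 = 11110000 → 4-byte char #4 = F0 9F 98 99.
Offset 13: leading byte 0xE0 = 11100000 → 3-byte char #5 = E0 B8 91.
Offset 16: leading byte 0xF1 = 11110001 → 4-byte char #6 = F1 98 B1 AD.
Offset 20: leading byte 0xF4 = 11110100 → 4-byte char #7 = F4 87 98 85.
Offset 24: leading byte 0xF0 = 11110000 → 4-byte char #8 = F0 9F 98 A2.
Leading byte 0xF0 = 11110000 matches 11110xxx → 4-byte sequence.
Byte 1: 0xF0 = 11110000, payload 000 (3 bits).
Byte 2: 0x9F = 10011111 (10xxxxxx ✓), payload 011111.
Byte 3: 0x98 = 10011000 (10xxxxxx ✓), payload 011000.
Byte 4: 0xA2 = 10100010 (10xxxxxx ✓), payload 100010.
Concatenate: 000011111011000100010 = 0x1F622 (21 bits → U+1F622).

U+1F622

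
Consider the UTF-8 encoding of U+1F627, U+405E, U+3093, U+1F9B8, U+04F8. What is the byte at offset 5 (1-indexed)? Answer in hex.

0xE4

1-indexed offset 5 is 0-indexed offset 4.
U+1F627 → 4-byte form F0 9F 98 A7 at offsets 0–3.
U+405E → 3-byte form E4 81 9E at offsets 4–6.
Offset 4 falls in char 2's range; it's byte 1 of E4 81 9E = 0xE4.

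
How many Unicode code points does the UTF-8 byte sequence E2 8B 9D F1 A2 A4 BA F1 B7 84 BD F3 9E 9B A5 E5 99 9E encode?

5

Byte at offset 0: 0xE2 = 11100010 → 3-byte char (#1). Advance 3.
Byte at offset 3: 0xF1 = 11110001 → 4-byte char (#2). Advance 4.
Byte at offset 7: 0xF1 = 11110001 → 4-byte char (#3). Advance 4.
Byte at offset 11: 0xF3 = 11110011 → 4-byte char (#4). Advance 4.
Byte at offset 15: 0xE5 = 11100101 → 3-byte char (#5). Advance 3.
Reached end at offset 18 after 5 code points.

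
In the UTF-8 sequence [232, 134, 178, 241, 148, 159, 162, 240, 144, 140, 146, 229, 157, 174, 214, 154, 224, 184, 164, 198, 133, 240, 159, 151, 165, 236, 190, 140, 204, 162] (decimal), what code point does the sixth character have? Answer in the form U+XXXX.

Offset 0: leading byte 0xE8 = 11101000 → 3-byte char #1 = E8 86 B2.
Offset 3: leading byte 0xF1 = 11110001 → 4-byte char #2 = F1 94 9F A2.
Offset 7: leading byte 0xF0 = 11110000 → 4-byte char #3 = F0 90 8C 92.
Offset 11: leading byte 0xE5 = 11100101 → 3-byte char #4 = E5 9D AE.
Offset 14: leading byte 0xD6 = 11010110 → 2-byte char #5 = D6 9A.
Offset 16: leading byte 0xE0 = 11100000 → 3-byte char #6 = E0 B8 A4.
Leading byte 0xE0 = 11100000 matches 1110xxxx → 3-byte sequence.
Byte 1: 0xE0 = 11100000, payload 0000 (4 bits).
Byte 2: 0xB8 = 10111000 (10xxxxxx ✓), payload 111000.
Byte 3: 0xA4 = 10100100 (10xxxxxx ✓), payload 100100.
Concatenate: 0000111000100100 = 0xE24 (16 bits → U+0E24).

U+0E24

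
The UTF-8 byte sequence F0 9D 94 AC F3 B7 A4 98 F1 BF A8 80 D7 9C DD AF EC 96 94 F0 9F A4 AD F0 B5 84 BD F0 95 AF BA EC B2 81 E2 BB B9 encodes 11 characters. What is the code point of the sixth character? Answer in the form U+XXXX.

Offset 0: leading byte 0xF0 = 11110000 → 4-byte char #1 = F0 9D 94 AC.
Offset 4: leading byte 0xF3 = 11110011 → 4-byte char #2 = F3 B7 A4 98.
Offset 8: leading byte 0xF1 = 11110001 → 4-byte char #3 = F1 BF A8 80.
Offset 12: leading byte 0xD7 = 11010111 → 2-byte char #4 = D7 9C.
Offset 14: leading byte 0xDD = 11011101 → 2-byte char #5 = DD AF.
Offset 16: leading byte 0xEC = 11101100 → 3-byte char #6 = EC 96 94.
Leading byte 0xEC = 11101100 matches 1110xxxx → 3-byte sequence.
Byte 1: 0xEC = 11101100, payload 1100 (4 bits).
Byte 2: 0x96 = 10010110 (10xxxxxx ✓), payload 010110.
Byte 3: 0x94 = 10010100 (10xxxxxx ✓), payload 010100.
Concatenate: 1100010110010100 = 0xC594 (16 bits → U+C594).

U+C594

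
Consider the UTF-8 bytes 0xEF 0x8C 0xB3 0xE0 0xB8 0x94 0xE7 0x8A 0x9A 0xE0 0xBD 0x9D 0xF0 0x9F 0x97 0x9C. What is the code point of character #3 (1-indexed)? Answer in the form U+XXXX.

U+729A

Offset 0: leading byte 0xEF = 11101111 → 3-byte char #1 = EF 8C B3.
Offset 3: leading byte 0xE0 = 11100000 → 3-byte char #2 = E0 B8 94.
Offset 6: leading byte 0xE7 = 11100111 → 3-byte char #3 = E7 8A 9A.
Leading byte 0xE7 = 11100111 matches 1110xxxx → 3-byte sequence.
Byte 1: 0xE7 = 11100111, payload 0111 (4 bits).
Byte 2: 0x8A = 10001010 (10xxxxxx ✓), payload 001010.
Byte 3: 0x9A = 10011010 (10xxxxxx ✓), payload 011010.
Concatenate: 0111001010011010 = 0x729A (16 bits → U+729A).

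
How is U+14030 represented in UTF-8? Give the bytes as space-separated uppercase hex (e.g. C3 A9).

U+14030 = 0x14030 = 81968 decimal. In range U+10000–U+10FFFF → 4-byte form: 11110xxx 10xxxxxx 10xxxxxx 10xxxxxx.
Binary (21 bits): 000010100000000110000.
Split 3+6+6+6: 000 | 010100 | 000000 | 110000.
Byte 1: 11110000 = 0xF0.
Byte 2: 10010100 = 0x94.
Byte 3: 10000000 = 0x80.
Byte 4: 10110000 = 0xB0.

F0 94 80 B0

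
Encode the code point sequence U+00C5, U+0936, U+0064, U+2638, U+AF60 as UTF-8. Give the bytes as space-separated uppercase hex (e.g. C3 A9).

C3 85 E0 A4 B6 64 E2 98 B8 EA BD A0

U+00C5: 2-byte form → C3 85.
U+0936: 3-byte form → E0 A4 B6.
U+0064: 1-byte form → 64.
U+2638: 3-byte form → E2 98 B8.
U+AF60: 3-byte form → EA BD A0.
Concatenated (12 bytes): C3 85 E0 A4 B6 64 E2 98 B8 EA BD A0.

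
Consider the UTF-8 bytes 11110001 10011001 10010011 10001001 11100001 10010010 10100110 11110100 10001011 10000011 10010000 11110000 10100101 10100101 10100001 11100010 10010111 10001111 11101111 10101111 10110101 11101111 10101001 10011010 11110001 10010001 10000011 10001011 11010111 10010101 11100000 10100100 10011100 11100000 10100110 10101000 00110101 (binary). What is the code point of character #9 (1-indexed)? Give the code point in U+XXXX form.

Offset 0: leading byte 0xF1 = 11110001 → 4-byte char #1 = F1 99 93 89.
Offset 4: leading byte 0xE1 = 11100001 → 3-byte char #2 = E1 92 A6.
Offset 7: leading byte 0xF4 = 11110100 → 4-byte char #3 = F4 8B 83 90.
Offset 11: leading byte 0xF0 = 11110000 → 4-byte char #4 = F0 A5 A5 A1.
Offset 15: leading byte 0xE2 = 11100010 → 3-byte char #5 = E2 97 8F.
Offset 18: leading byte 0xEF = 11101111 → 3-byte char #6 = EF AF B5.
Offset 21: leading byte 0xEF = 11101111 → 3-byte char #7 = EF A9 9A.
Offset 24: leading byte 0xF1 = 11110001 → 4-byte char #8 = F1 91 83 8B.
Offset 28: leading byte 0xD7 = 11010111 → 2-byte char #9 = D7 95.
Leading byte 0xD7 = 11010111 matches 110xxxxx → 2-byte sequence.
Byte 1: 0xD7 = 11010111, payload 10111 (5 bits).
Byte 2: 0x95 = 10010101 (10xxxxxx ✓), payload 010101.
Concatenate: 10111010101 = 0x5D5 (11 bits → U+05D5).

U+05D5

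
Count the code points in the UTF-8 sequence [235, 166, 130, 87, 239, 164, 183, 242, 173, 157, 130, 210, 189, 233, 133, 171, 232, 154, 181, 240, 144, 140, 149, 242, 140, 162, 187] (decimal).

9

Byte at offset 0: 0xEB = 11101011 → 3-byte char (#1). Advance 3.
Byte at offset 3: 0x57 = 01010111 → 1-byte char (#2). Advance 1.
Byte at offset 4: 0xEF = 11101111 → 3-byte char (#3). Advance 3.
Byte at offset 7: 0xF2 = 11110010 → 4-byte char (#4). Advance 4.
Byte at offset 11: 0xD2 = 11010010 → 2-byte char (#5). Advance 2.
Byte at offset 13: 0xE9 = 11101001 → 3-byte char (#6). Advance 3.
Byte at offset 16: 0xE8 = 11101000 → 3-byte char (#7). Advance 3.
Byte at offset 19: 0xF0 = 11110000 → 4-byte char (#8). Advance 4.
Byte at offset 23: 0xF2 = 11110010 → 4-byte char (#9). Advance 4.
Reached end at offset 27 after 9 code points.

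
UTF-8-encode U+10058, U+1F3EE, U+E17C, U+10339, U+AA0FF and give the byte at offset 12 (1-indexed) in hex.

1-indexed offset 12 is 0-indexed offset 11.
U+10058 → 4-byte form F0 90 81 98 at offsets 0–3.
U+1F3EE → 4-byte form F0 9F 8F AE at offsets 4–7.
U+E17C → 3-byte form EE 85 BC at offsets 8–10.
U+10339 → 4-byte form F0 90 8C B9 at offsets 11–14.
Offset 11 falls in char 4's range; it's byte 1 of F0 90 8C B9 = 0xF0.

0xF0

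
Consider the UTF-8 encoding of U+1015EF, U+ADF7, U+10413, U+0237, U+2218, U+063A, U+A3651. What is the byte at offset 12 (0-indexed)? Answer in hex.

0xB7

U+1015EF → 4-byte form F4 81 97 AF at offsets 0–3.
U+ADF7 → 3-byte form EA B7 B7 at offsets 4–6.
U+10413 → 4-byte form F0 90 90 93 at offsets 7–10.
U+0237 → 2-byte form C8 B7 at offsets 11–12.
Offset 12 falls in char 4's range; it's byte 2 of C8 B7 = 0xB7.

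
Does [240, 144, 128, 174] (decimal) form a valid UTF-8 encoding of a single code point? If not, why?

valid

Leading byte 0xF0 = 11110000 → 4-byte form.
Continuation bytes 0x90=10010000, 0x80=10000000, 0xAE=10101110 all match 10xxxxxx.
Decoded value 0x1002E is ≥ 0x10000 (shortest form) and not a surrogate.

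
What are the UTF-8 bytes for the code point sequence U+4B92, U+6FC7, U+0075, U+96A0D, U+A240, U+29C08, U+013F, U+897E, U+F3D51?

U+4B92: 3-byte form → E4 AE 92.
U+6FC7: 3-byte form → E6 BF 87.
U+0075: 1-byte form → 75.
U+96A0D: 4-byte form → F2 96 A8 8D.
U+A240: 3-byte form → EA 89 80.
U+29C08: 4-byte form → F0 A9 B0 88.
U+013F: 2-byte form → C4 BF.
U+897E: 3-byte form → E8 A5 BE.
U+F3D51: 4-byte form → F3 B3 B5 91.
Concatenated (27 bytes): E4 AE 92 E6 BF 87 75 F2 96 A8 8D EA 89 80 F0 A9 B0 88 C4 BF E8 A5 BE F3 B3 B5 91.

E4 AE 92 E6 BF 87 75 F2 96 A8 8D EA 89 80 F0 A9 B0 88 C4 BF E8 A5 BE F3 B3 B5 91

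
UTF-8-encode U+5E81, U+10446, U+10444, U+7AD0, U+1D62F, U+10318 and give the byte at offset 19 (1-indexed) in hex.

0xF0

1-indexed offset 19 is 0-indexed offset 18.
U+5E81 → 3-byte form E5 BA 81 at offsets 0–2.
U+10446 → 4-byte form F0 90 91 86 at offsets 3–6.
U+10444 → 4-byte form F0 90 91 84 at offsets 7–10.
U+7AD0 → 3-byte form E7 AB 90 at offsets 11–13.
U+1D62F → 4-byte form F0 9D 98 AF at offsets 14–17.
U+10318 → 4-byte form F0 90 8C 98 at offsets 18–21.
Offset 18 falls in char 6's range; it's byte 1 of F0 90 8C 98 = 0xF0.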